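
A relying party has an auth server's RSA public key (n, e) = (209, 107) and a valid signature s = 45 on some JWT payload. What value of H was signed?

s^107 mod 209 = 144

144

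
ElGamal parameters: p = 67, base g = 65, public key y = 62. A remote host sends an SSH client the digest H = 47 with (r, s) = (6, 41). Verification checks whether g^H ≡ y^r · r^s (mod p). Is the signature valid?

Left side g^H mod p:
Squares mod 67: 65^1≡65, 65^2≡4, 65^4≡16, 65^8≡55, 65^16≡10, 65^32≡33
47 = 32 + 8 + 4 + 2 + 1, so 65^47 ≡ 33·55·16·4·65 ≡ 36 (mod 67)
Right side y^r · r^s mod p:
Squares mod 67: 62^1≡62, 62^2≡25, 62^4≡22
6 = 4 + 2, so 62^6 ≡ 22·25 ≡ 14 (mod 67)
Squares mod 67: 6^1≡6, 6^2≡36, 6^4≡23, 6^8≡60, 6^16≡49, 6^32≡56
41 = 32 + 8 + 1, so 6^41 ≡ 56·60·6 ≡ 60 (mod 67)
14·60 = 840 ≡ 36 (mod 67)
36 ≡ 36 (mod 67), so the signature is genuine.

valid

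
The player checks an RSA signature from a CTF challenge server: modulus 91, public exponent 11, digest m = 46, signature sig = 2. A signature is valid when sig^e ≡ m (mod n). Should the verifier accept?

accept

sig^2 ≡ 2^2 = 4
sig^4 ≡ 4^2 = 16
sig^8 ≡ 16^2 = 256 ≡ 74
11 = 8 + 2 + 1, so sig^11 ≡ 74·4·2 ≡ 46 (mod 91)
46 = m, so the signature checks out.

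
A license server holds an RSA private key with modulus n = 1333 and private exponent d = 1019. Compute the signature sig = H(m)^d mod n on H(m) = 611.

(H(m))^2 ≡ 611^2 = 373321 ≡ 81
(H(m))^4 ≡ 81^2 = 6561 ≡ 1229
(H(m))^8 ≡ 1229^2 = 1510441 ≡ 152
(H(m))^16 ≡ 152^2 = 23104 ≡ 443
(H(m))^32 ≡ 443^2 = 196249 ≡ 298
(H(m))^64 ≡ 298^2 = 88804 ≡ 826
(H(m))^128 ≡ 826^2 = 682276 ≡ 1113
(H(m))^256 ≡ 1113^2 = 1238769 ≡ 412
(H(m))^512 ≡ 412^2 = 169744 ≡ 453
1019 = 512 + 256 + 128 + 64 + 32 + 16 + 8 + 2 + 1, so (H(m))^1019 ≡ 453·412·1113·826·298·443·152·81·611 ≡ 427 (mod 1333)

427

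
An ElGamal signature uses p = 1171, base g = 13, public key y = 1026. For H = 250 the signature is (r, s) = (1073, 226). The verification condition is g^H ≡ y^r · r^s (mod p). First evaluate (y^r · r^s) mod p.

1026^2 = 1052676 ≡ 1118
1026^4 ≡ 1118^2 = 1249924 ≡ 467
1026^8 ≡ 467^2 = 218089 ≡ 283
1026^16 ≡ 283^2 = 80089 ≡ 461
1026^32 ≡ 461^2 = 212521 ≡ 570
1026^64 ≡ 570^2 = 324900 ≡ 533
1026^128 ≡ 533^2 = 284089 ≡ 707
1026^256 ≡ 707^2 = 499849 ≡ 1003
1026^512 ≡ 1003^2 = 1006009 ≡ 120
1026^1024 ≡ 120^2 = 14400 ≡ 348
1073 = 1024 + 32 + 16 + 1, so 1026^1073 ≡ 348·570·461·1026 ≡ 491 (mod 1171)
1073^2 = 1151329 ≡ 236
1073^4 ≡ 236^2 = 55696 ≡ 659
1073^8 ≡ 659^2 = 434281 ≡ 1011
1073^16 ≡ 1011^2 = 1022121 ≡ 1009
1073^32 ≡ 1009^2 = 1018081 ≡ 482
1073^64 ≡ 482^2 = 232324 ≡ 466
1073^128 ≡ 466^2 = 217156 ≡ 521
226 = 128 + 64 + 32 + 2, so 1073^226 ≡ 521·466·482·236 ≡ 951 (mod 1171)
y^r · r^s ≡ 491·951 = 466941 ≡ 883 (mod 1171)

883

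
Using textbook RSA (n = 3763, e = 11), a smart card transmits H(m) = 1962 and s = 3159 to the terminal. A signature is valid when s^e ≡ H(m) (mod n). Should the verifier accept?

s^11 mod 3763 = 2711
The recovered value 2711 does not match the digest 1962.

reject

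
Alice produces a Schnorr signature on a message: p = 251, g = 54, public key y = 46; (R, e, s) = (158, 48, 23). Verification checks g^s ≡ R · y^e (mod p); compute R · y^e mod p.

46

Squares mod 251: 46^1≡46, 46^2≡108, 46^4≡118, 46^8≡119, 46^16≡105, 46^32≡232
48 = 32 + 16, so 46^48 ≡ 232·105 ≡ 13 (mod 251)
R · y^e ≡ 158·13 = 2054 ≡ 46 (mod 251)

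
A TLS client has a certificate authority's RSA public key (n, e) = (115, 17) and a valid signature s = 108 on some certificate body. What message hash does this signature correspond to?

73

s^17 mod 115 = 73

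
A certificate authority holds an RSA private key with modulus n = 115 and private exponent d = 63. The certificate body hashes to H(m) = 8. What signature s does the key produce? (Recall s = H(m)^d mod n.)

Squares mod 115: (H(m))^1≡8, (H(m))^2≡64, (H(m))^4≡71, (H(m))^8≡96, (H(m))^16≡16, (H(m))^32≡26
63 = 32 + 16 + 8 + 4 + 2 + 1, so (H(m))^63 ≡ 26·16·96·71·64·8 ≡ 27 (mod 115)

27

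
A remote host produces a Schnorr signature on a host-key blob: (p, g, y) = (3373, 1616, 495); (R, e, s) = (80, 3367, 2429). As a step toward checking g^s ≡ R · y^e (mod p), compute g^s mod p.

853

1616^2 = 2611456 ≡ 754
1616^4 ≡ 754^2 = 568516 ≡ 1852
1616^8 ≡ 1852^2 = 3429904 ≡ 2936
1616^16 ≡ 2936^2 = 8620096 ≡ 2081
1616^32 ≡ 2081^2 = 4330561 ≡ 3002
1616^64 ≡ 3002^2 = 9012004 ≡ 2721
1616^128 ≡ 2721^2 = 7403841 ≡ 106
1616^256 ≡ 106^2 = 11236 ≡ 1117
1616^512 ≡ 1117^2 = 1247689 ≡ 3052
1616^1024 ≡ 3052^2 = 9314704 ≡ 1851
1616^2048 ≡ 1851^2 = 3426201 ≡ 2606
2429 = 2048 + 256 + 64 + 32 + 16 + 8 + 4 + 1, so 1616^2429 ≡ 2606·1117·2721·3002·2081·2936·1852·1616 ≡ 853 (mod 3373)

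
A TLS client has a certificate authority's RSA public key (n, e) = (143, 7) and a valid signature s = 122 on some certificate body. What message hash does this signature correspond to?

s^7 mod 143 = 34

34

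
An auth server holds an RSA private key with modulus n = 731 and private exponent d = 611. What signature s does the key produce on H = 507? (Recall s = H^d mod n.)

H^611 mod 731 = 177

177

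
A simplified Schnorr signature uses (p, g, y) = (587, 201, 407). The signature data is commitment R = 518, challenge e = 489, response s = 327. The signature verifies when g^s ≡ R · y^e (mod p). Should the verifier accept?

reject

g^s mod p:
201^2 = 40401 ≡ 485
201^4 ≡ 485^2 = 235225 ≡ 425
201^8 ≡ 425^2 = 180625 ≡ 416
201^16 ≡ 416^2 = 173056 ≡ 478
201^32 ≡ 478^2 = 228484 ≡ 141
201^64 ≡ 141^2 = 19881 ≡ 510
201^128 ≡ 510^2 = 260100 ≡ 59
201^256 ≡ 59^2 = 3481 ≡ 546
327 = 256 + 64 + 4 + 2 + 1, so 201^327 ≡ 546·510·425·485·201 ≡ 293 (mod 587)
R · y^e mod p:
407^2 = 165649 ≡ 115
407^4 ≡ 115^2 = 13225 ≡ 311
407^8 ≡ 311^2 = 96721 ≡ 453
407^16 ≡ 453^2 = 205209 ≡ 346
407^32 ≡ 346^2 = 119716 ≡ 555
407^64 ≡ 555^2 = 308025 ≡ 437
407^128 ≡ 437^2 = 190969 ≡ 194
407^256 ≡ 194^2 = 37636 ≡ 68
489 = 256 + 128 + 64 + 32 + 8 + 1, so 407^489 ≡ 68·194·437·555·453·407 ≡ 266 (mod 587)
518·266 = 137788 ≡ 430 (mod 587)
293 ≠ 430; the check fails.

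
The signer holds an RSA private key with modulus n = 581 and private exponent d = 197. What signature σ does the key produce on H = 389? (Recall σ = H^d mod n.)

H^2 ≡ 389^2 = 151321 ≡ 261
H^4 ≡ 261^2 = 68121 ≡ 144
H^8 ≡ 144^2 = 20736 ≡ 401
H^16 ≡ 401^2 = 160801 ≡ 445
H^32 ≡ 445^2 = 198025 ≡ 485
H^64 ≡ 485^2 = 235225 ≡ 501
H^128 ≡ 501^2 = 251001 ≡ 9
197 = 128 + 64 + 4 + 1, so H^197 ≡ 9·501·144·389 ≡ 338 (mod 581)

338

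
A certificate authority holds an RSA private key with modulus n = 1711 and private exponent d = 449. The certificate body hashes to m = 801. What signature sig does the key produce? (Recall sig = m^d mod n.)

47

m^2 ≡ 801^2 = 641601 ≡ 1687
m^4 ≡ 1687^2 = 2845969 ≡ 576
m^8 ≡ 576^2 = 331776 ≡ 1553
m^16 ≡ 1553^2 = 2411809 ≡ 1010
m^32 ≡ 1010^2 = 1020100 ≡ 344
m^64 ≡ 344^2 = 118336 ≡ 277
m^128 ≡ 277^2 = 76729 ≡ 1445
m^256 ≡ 1445^2 = 2088025 ≡ 605
449 = 256 + 128 + 64 + 1, so m^449 ≡ 605·1445·277·801 ≡ 47 (mod 1711)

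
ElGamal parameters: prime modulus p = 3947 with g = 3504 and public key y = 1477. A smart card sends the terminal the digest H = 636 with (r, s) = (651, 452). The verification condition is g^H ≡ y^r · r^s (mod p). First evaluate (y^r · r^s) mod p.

2374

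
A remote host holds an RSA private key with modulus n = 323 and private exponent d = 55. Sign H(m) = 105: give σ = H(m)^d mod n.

181

(H(m))^2 ≡ 105^2 = 11025 ≡ 43
(H(m))^4 ≡ 43^2 = 1849 ≡ 234
(H(m))^8 ≡ 234^2 = 54756 ≡ 169
(H(m))^16 ≡ 169^2 = 28561 ≡ 137
(H(m))^32 ≡ 137^2 = 18769 ≡ 35
55 = 32 + 16 + 4 + 2 + 1, so (H(m))^55 ≡ 35·137·234·43·105 ≡ 181 (mod 323)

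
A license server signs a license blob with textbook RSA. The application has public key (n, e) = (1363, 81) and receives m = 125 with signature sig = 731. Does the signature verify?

verifies

sig^2 ≡ 731^2 = 534361 ≡ 65
sig^4 ≡ 65^2 = 4225 ≡ 136
sig^8 ≡ 136^2 = 18496 ≡ 777
sig^16 ≡ 777^2 = 603729 ≡ 1283
sig^32 ≡ 1283^2 = 1646089 ≡ 948
sig^64 ≡ 948^2 = 898704 ≡ 487
81 = 64 + 16 + 1, so sig^81 ≡ 487·1283·731 ≡ 125 (mod 1363)
sig^81 mod 1363 = 125 matches m.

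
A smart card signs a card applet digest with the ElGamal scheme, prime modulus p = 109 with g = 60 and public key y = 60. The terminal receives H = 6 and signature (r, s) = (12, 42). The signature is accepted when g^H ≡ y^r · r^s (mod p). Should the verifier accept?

Left side g^H mod p:
Squares mod 109: 60^1≡60, 60^2≡3, 60^4≡9
6 = 4 + 2, so 60^6 ≡ 9·3 ≡ 27 (mod 109)
Right side y^r · r^s mod p:
Squares mod 109: 60^1≡60, 60^2≡3, 60^4≡9, 60^8≡81
12 = 8 + 4, so 60^12 ≡ 81·9 ≡ 75 (mod 109)
Squares mod 109: 12^1≡12, 12^2≡35, 12^4≡26, 12^8≡22, 12^16≡48, 12^32≡15
42 = 32 + 8 + 2, so 12^42 ≡ 15·22·35 ≡ 105 (mod 109)
75·105 = 7875 ≡ 27 (mod 109)
27 ≡ 27 (mod 109), so the signature is genuine.

accept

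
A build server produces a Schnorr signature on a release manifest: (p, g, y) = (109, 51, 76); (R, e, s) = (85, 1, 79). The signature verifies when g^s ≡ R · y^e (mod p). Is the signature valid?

invalid

g^s mod p:
Squares mod 109: 51^1≡51, 51^2≡94, 51^4≡7, 51^8≡49, 51^16≡3, 51^32≡9, 51^64≡81
79 = 64 + 8 + 4 + 2 + 1, so 51^79 ≡ 81·49·7·94·51 ≡ 24 (mod 109)
R · y^e mod p:
76^1 mod 109 = 76
85·76 = 6460 ≡ 29 (mod 109)
24 ≠ 29; the check fails.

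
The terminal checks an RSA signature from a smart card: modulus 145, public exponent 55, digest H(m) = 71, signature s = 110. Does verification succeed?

Squares mod 145: s^1≡110, s^2≡65, s^4≡20, s^8≡110, s^16≡65, s^32≡20
55 = 32 + 16 + 4 + 2 + 1, so s^55 ≡ 20·65·20·65·110 ≡ 140 (mod 145)
140 ≠ 71, so verification fails.

fails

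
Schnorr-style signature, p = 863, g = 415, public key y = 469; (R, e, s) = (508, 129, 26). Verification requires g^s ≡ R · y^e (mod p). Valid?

yes

g^s mod p:
415^26 mod 863 = 107
R · y^e mod p:
469^129 mod 863 = 447
508·447 = 227076 ≡ 107 (mod 863)
107 ≡ 107 (mod 863); signature holds.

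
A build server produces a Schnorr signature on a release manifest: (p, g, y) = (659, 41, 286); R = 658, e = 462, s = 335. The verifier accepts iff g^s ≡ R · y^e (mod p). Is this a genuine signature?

genuine

g^s mod p:
41^2 = 1681 ≡ 363
41^4 ≡ 363^2 = 131769 ≡ 628
41^8 ≡ 628^2 = 394384 ≡ 302
41^16 ≡ 302^2 = 91204 ≡ 262
41^32 ≡ 262^2 = 68644 ≡ 108
41^64 ≡ 108^2 = 11664 ≡ 461
41^128 ≡ 461^2 = 212521 ≡ 323
41^256 ≡ 323^2 = 104329 ≡ 207
335 = 256 + 64 + 8 + 4 + 2 + 1, so 41^335 ≡ 207·461·302·628·363·41 ≡ 50 (mod 659)
R · y^e mod p:
286^2 = 81796 ≡ 80
286^4 ≡ 80^2 = 6400 ≡ 469
286^8 ≡ 469^2 = 219961 ≡ 514
286^16 ≡ 514^2 = 264196 ≡ 596
286^32 ≡ 596^2 = 355216 ≡ 15
286^64 ≡ 15^2 = 225
286^128 ≡ 225^2 = 50625 ≡ 541
286^256 ≡ 541^2 = 292681 ≡ 85
462 = 256 + 128 + 64 + 8 + 4 + 2, so 286^462 ≡ 85·541·225·514·469·80 ≡ 609 (mod 659)
658·609 = 400722 ≡ 50 (mod 659)
50 ≡ 50 (mod 659); signature holds.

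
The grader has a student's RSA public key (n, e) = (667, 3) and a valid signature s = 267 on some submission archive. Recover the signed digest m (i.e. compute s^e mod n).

651

Squares mod 667: s^1≡267, s^2≡587
3 = 2 + 1, so s^3 ≡ 587·267 ≡ 651 (mod 667)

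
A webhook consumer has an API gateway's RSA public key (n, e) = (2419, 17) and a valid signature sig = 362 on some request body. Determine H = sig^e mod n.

2307

sig^2 ≡ 362^2 = 131044 ≡ 418
sig^4 ≡ 418^2 = 174724 ≡ 556
sig^8 ≡ 556^2 = 309136 ≡ 1923
sig^16 ≡ 1923^2 = 3697929 ≡ 1697
17 = 16 + 1, so sig^17 ≡ 1697·362 ≡ 2307 (mod 2419)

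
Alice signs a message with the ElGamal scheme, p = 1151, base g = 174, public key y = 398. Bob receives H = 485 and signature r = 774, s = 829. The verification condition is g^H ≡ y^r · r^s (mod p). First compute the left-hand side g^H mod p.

1037

Squares mod 1151: 174^1≡174, 174^2≡350, 174^4≡494, 174^8≡24, 174^16≡576, 174^32≡288, 174^64≡72, 174^128≡580, 174^256≡308
485 = 256 + 128 + 64 + 32 + 4 + 1, so 174^485 ≡ 308·580·72·288·494·174 ≡ 1037 (mod 1151)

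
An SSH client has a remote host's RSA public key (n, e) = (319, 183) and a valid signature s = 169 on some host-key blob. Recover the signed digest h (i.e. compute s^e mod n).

53

Squares mod 319: s^1≡169, s^2≡170, s^4≡190, s^8≡53, s^16≡257, s^32≡16, s^64≡256, s^128≡141
183 = 128 + 32 + 16 + 4 + 2 + 1, so s^183 ≡ 141·16·257·190·170·169 ≡ 53 (mod 319)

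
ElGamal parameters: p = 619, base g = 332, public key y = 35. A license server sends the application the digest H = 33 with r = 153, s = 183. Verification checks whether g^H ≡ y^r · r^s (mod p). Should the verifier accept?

Left side g^H mod p:
332^2 = 110224 ≡ 42
332^4 ≡ 42^2 = 1764 ≡ 526
332^8 ≡ 526^2 = 276676 ≡ 602
332^16 ≡ 602^2 = 362404 ≡ 289
332^32 ≡ 289^2 = 83521 ≡ 575
33 = 32 + 1, so 332^33 ≡ 575·332 ≡ 248 (mod 619)
Right side y^r · r^s mod p:
35^2 = 1225 ≡ 606
35^4 ≡ 606^2 = 367236 ≡ 169
35^8 ≡ 169^2 = 28561 ≡ 87
35^16 ≡ 87^2 = 7569 ≡ 141
35^32 ≡ 141^2 = 19881 ≡ 73
35^64 ≡ 73^2 = 5329 ≡ 377
35^128 ≡ 377^2 = 142129 ≡ 378
153 = 128 + 16 + 8 + 1, so 35^153 ≡ 378·141·87·35 ≡ 514 (mod 619)
153^2 = 23409 ≡ 506
153^4 ≡ 506^2 = 256036 ≡ 389
153^8 ≡ 389^2 = 151321 ≡ 285
153^16 ≡ 285^2 = 81225 ≡ 136
153^32 ≡ 136^2 = 18496 ≡ 545
153^64 ≡ 545^2 = 297025 ≡ 524
153^128 ≡ 524^2 = 274576 ≡ 359
183 = 128 + 32 + 16 + 4 + 2 + 1, so 153^183 ≡ 359·545·136·389·506·153 ≡ 540 (mod 619)
514·540 = 277560 ≡ 248 (mod 619)
248 ≡ 248 (mod 619), so the signature is genuine.

accept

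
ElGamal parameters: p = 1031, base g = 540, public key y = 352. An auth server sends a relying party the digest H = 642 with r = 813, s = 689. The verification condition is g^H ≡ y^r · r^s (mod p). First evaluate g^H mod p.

208

540^2 = 291600 ≡ 858
540^4 ≡ 858^2 = 736164 ≡ 30
540^8 ≡ 30^2 = 900
540^16 ≡ 900^2 = 810000 ≡ 665
540^32 ≡ 665^2 = 442225 ≡ 957
540^64 ≡ 957^2 = 915849 ≡ 321
540^128 ≡ 321^2 = 103041 ≡ 972
540^256 ≡ 972^2 = 944784 ≡ 388
540^512 ≡ 388^2 = 150544 ≡ 18
642 = 512 + 128 + 2, so 540^642 ≡ 18·972·858 ≡ 208 (mod 1031)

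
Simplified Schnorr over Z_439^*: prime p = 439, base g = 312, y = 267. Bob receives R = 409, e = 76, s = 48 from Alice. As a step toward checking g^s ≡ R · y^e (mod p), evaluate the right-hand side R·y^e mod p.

331

267^2 = 71289 ≡ 171
267^4 ≡ 171^2 = 29241 ≡ 267
267^8 ≡ 267^2 = 71289 ≡ 171
267^16 ≡ 171^2 = 29241 ≡ 267
267^32 ≡ 267^2 = 71289 ≡ 171
267^64 ≡ 171^2 = 29241 ≡ 267
76 = 64 + 8 + 4, so 267^76 ≡ 267·171·267 ≡ 267 (mod 439)
R · y^e ≡ 409·267 = 109203 ≡ 331 (mod 439)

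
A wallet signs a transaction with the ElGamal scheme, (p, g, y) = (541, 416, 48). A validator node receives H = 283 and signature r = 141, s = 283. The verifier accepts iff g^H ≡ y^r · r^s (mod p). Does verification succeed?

Left side g^H mod p:
416^2 = 173056 ≡ 477
416^4 ≡ 477^2 = 227529 ≡ 309
416^8 ≡ 309^2 = 95481 ≡ 265
416^16 ≡ 265^2 = 70225 ≡ 436
416^32 ≡ 436^2 = 190096 ≡ 205
416^64 ≡ 205^2 = 42025 ≡ 368
416^128 ≡ 368^2 = 135424 ≡ 174
416^256 ≡ 174^2 = 30276 ≡ 521
283 = 256 + 16 + 8 + 2 + 1, so 416^283 ≡ 521·436·265·477·416 ≡ 95 (mod 541)
Right side y^r · r^s mod p:
48^2 = 2304 ≡ 140
48^4 ≡ 140^2 = 19600 ≡ 124
48^8 ≡ 124^2 = 15376 ≡ 228
48^16 ≡ 228^2 = 51984 ≡ 48
48^32 ≡ 48^2 = 2304 ≡ 140
48^64 ≡ 140^2 = 19600 ≡ 124
48^128 ≡ 124^2 = 15376 ≡ 228
141 = 128 + 8 + 4 + 1, so 48^141 ≡ 228·228·124·48 ≡ 48 (mod 541)
141^2 = 19881 ≡ 405
141^4 ≡ 405^2 = 164025 ≡ 102
141^8 ≡ 102^2 = 10404 ≡ 125
141^16 ≡ 125^2 = 15625 ≡ 477
141^32 ≡ 477^2 = 227529 ≡ 309
141^64 ≡ 309^2 = 95481 ≡ 265
141^128 ≡ 265^2 = 70225 ≡ 436
141^256 ≡ 436^2 = 190096 ≡ 205
283 = 256 + 16 + 8 + 2 + 1, so 141^283 ≡ 205·477·125·405·141 ≡ 7 (mod 541)
48·7 = 336 ≡ 336 (mod 541)
95 ≠ 336, so verification fails.

fails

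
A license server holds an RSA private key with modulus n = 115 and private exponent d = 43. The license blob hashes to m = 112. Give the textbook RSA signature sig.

38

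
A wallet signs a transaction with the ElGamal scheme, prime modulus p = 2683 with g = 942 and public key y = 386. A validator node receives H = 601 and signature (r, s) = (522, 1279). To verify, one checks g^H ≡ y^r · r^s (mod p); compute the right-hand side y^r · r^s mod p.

1675

386^522 mod 2683 = 811
522^1279 mod 2683 = 1858
y^r · r^s ≡ 811·1858 = 1506838 ≡ 1675 (mod 2683)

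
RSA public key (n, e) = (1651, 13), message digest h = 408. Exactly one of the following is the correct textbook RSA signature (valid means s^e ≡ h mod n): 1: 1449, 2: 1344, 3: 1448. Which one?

3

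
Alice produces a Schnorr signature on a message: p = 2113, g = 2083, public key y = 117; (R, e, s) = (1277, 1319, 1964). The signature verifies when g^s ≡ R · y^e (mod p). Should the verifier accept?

g^s mod p:
2083^2 = 4338889 ≡ 900
2083^4 ≡ 900^2 = 810000 ≡ 721
2083^8 ≡ 721^2 = 519841 ≡ 43
2083^16 ≡ 43^2 = 1849
2083^32 ≡ 1849^2 = 3418801 ≡ 2080
2083^64 ≡ 2080^2 = 4326400 ≡ 1089
2083^128 ≡ 1089^2 = 1185921 ≡ 528
2083^256 ≡ 528^2 = 278784 ≡ 1981
2083^512 ≡ 1981^2 = 3924361 ≡ 520
2083^1024 ≡ 520^2 = 270400 ≡ 2049
1964 = 1024 + 512 + 256 + 128 + 32 + 8 + 4, so 2083^1964 ≡ 2049·520·1981·528·2080·43·721 ≡ 1773 (mod 2113)
R · y^e mod p:
117^2 = 13689 ≡ 1011
117^4 ≡ 1011^2 = 1022121 ≡ 1542
117^8 ≡ 1542^2 = 2377764 ≡ 639
117^16 ≡ 639^2 = 408321 ≡ 512
117^32 ≡ 512^2 = 262144 ≡ 132
117^64 ≡ 132^2 = 17424 ≡ 520
117^128 ≡ 520^2 = 270400 ≡ 2049
117^256 ≡ 2049^2 = 4198401 ≡ 1983
117^512 ≡ 1983^2 = 3932289 ≡ 2109
117^1024 ≡ 2109^2 = 4447881 ≡ 16
1319 = 1024 + 256 + 32 + 4 + 2 + 1, so 117^1319 ≡ 16·1983·132·1542·1011·117 ≡ 710 (mod 2113)
1277·710 = 906670 ≡ 193 (mod 2113)
1773 ≠ 193; the check fails.

reject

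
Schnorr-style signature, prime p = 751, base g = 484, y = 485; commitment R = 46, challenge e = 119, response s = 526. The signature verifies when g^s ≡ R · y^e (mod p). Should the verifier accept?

reject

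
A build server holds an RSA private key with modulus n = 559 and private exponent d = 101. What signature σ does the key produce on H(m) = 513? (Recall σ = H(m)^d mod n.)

275

Squares mod 559: (H(m))^1≡513, (H(m))^2≡439, (H(m))^4≡425, (H(m))^8≡68, (H(m))^16≡152, (H(m))^32≡185, (H(m))^64≡126
101 = 64 + 32 + 4 + 1, so (H(m))^101 ≡ 126·185·425·513 ≡ 275 (mod 559)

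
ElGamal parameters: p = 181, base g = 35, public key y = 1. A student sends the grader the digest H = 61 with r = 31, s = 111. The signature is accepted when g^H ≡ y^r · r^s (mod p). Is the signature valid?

Left side g^H mod p:
35^2 = 1225 ≡ 139
35^4 ≡ 139^2 = 19321 ≡ 135
35^8 ≡ 135^2 = 18225 ≡ 125
35^16 ≡ 125^2 = 15625 ≡ 59
35^32 ≡ 59^2 = 3481 ≡ 42
61 = 32 + 16 + 8 + 4 + 1, so 35^61 ≡ 42·59·125·135·35 ≡ 35 (mod 181)
Right side y^r · r^s mod p:
1^2 = 1
1^4 ≡ 1^2 = 1
1^8 ≡ 1^2 = 1
1^16 ≡ 1^2 = 1
31 = 16 + 8 + 4 + 2 + 1, so 1^31 ≡ 1·1·1·1·1 ≡ 1 (mod 181)
31^2 = 961 ≡ 56
31^4 ≡ 56^2 = 3136 ≡ 59
31^8 ≡ 59^2 = 3481 ≡ 42
31^16 ≡ 42^2 = 1764 ≡ 135
31^32 ≡ 135^2 = 18225 ≡ 125
31^64 ≡ 125^2 = 15625 ≡ 59
111 = 64 + 32 + 8 + 4 + 2 + 1, so 31^111 ≡ 59·125·42·59·56·31 ≡ 150 (mod 181)
1·150 = 150 ≡ 150 (mod 181)
35 ≠ 150, so verification fails.

invalid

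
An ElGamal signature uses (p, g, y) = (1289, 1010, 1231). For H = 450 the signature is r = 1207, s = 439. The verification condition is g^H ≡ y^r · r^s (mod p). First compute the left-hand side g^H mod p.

1010^2 = 1020100 ≡ 501
1010^4 ≡ 501^2 = 251001 ≡ 935
1010^8 ≡ 935^2 = 874225 ≡ 283
1010^16 ≡ 283^2 = 80089 ≡ 171
1010^32 ≡ 171^2 = 29241 ≡ 883
1010^64 ≡ 883^2 = 779689 ≡ 1133
1010^128 ≡ 1133^2 = 1283689 ≡ 1134
1010^256 ≡ 1134^2 = 1285956 ≡ 823
450 = 256 + 128 + 64 + 2, so 1010^450 ≡ 823·1134·1133·501 ≡ 1134 (mod 1289)

1134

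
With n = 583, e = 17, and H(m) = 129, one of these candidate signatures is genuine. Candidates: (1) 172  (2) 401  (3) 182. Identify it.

3

Candidate 1: Squares mod 583: 172^1≡172, 172^2≡434, 172^4≡47, 172^8≡460, 172^16≡554; 17 = 16 + 1, so 172^17 ≡ 554·172 ≡ 259 (mod 583)
Candidate 2: Squares mod 583: 401^1≡401, 401^2≡476, 401^4≡372, 401^8≡213, 401^16≡478; 17 = 16 + 1, so 401^17 ≡ 478·401 ≡ 454 (mod 583)
Candidate 3: Squares mod 583: 182^1≡182, 182^2≡476, 182^4≡372, 182^8≡213, 182^16≡478; 17 = 16 + 1, so 182^17 ≡ 478·182 ≡ 129 (mod 583)
  → matches H(m) = 129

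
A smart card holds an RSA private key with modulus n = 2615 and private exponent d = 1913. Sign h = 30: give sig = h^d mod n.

Squares mod 2615: h^1≡30, h^2≡900, h^4≡1965, h^8≡1485, h^16≡780, h^32≡1720, h^64≡835, h^128≡1635, h^256≡695, h^512≡1865, h^1024≡275
1913 = 1024 + 512 + 256 + 64 + 32 + 16 + 8 + 1, so h^1913 ≡ 275·1865·695·835·1720·780·1485·30 ≡ 120 (mod 2615)

120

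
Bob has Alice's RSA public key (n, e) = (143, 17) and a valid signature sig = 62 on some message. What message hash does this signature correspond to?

sig^2 ≡ 62^2 = 3844 ≡ 126
sig^4 ≡ 126^2 = 15876 ≡ 3
sig^8 ≡ 3^2 = 9
sig^16 ≡ 9^2 = 81
17 = 16 + 1, so sig^17 ≡ 81·62 ≡ 17 (mod 143)

17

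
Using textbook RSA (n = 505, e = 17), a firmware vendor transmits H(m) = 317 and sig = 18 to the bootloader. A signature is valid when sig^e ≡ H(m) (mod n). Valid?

no

sig^2 ≡ 18^2 = 324
sig^4 ≡ 324^2 = 104976 ≡ 441
sig^8 ≡ 441^2 = 194481 ≡ 56
sig^16 ≡ 56^2 = 3136 ≡ 106
17 = 16 + 1, so sig^17 ≡ 106·18 ≡ 393 (mod 505)
393 ≠ 317, so verification fails.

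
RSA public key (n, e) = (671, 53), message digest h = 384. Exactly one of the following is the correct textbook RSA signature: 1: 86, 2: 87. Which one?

Candidate 1: 86^2 = 7396 ≡ 15; 86^4 ≡ 15^2 = 225; 86^8 ≡ 225^2 = 50625 ≡ 300; 86^16 ≡ 300^2 = 90000 ≡ 86; 86^32 ≡ 86^2 = 7396 ≡ 15; 53 = 32 + 16 + 4 + 1, so 86^53 ≡ 15·86·225·86 ≡ 300 (mod 671)
Candidate 2: 87^2 = 7569 ≡ 188; 87^4 ≡ 188^2 = 35344 ≡ 452; 87^8 ≡ 452^2 = 204304 ≡ 320; 87^16 ≡ 320^2 = 102400 ≡ 408; 87^32 ≡ 408^2 = 166464 ≡ 56; 53 = 32 + 16 + 4 + 1, so 87^53 ≡ 56·408·452·87 ≡ 384 (mod 671)
  → matches h = 384

2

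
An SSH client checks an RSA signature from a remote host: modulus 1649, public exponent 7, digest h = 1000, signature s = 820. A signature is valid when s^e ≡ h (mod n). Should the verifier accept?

Squares mod 1649: s^1≡820, s^2≡1257, s^4≡307
7 = 4 + 2 + 1, so s^7 ≡ 307·1257·820 ≡ 676 (mod 1649)
s^7 mod 1649 = 676, but h = 1000.

reject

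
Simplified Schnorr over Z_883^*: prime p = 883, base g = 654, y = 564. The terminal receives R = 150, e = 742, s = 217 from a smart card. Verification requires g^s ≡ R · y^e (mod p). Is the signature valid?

invalid

g^s mod p:
654^2 = 427716 ≡ 344
654^4 ≡ 344^2 = 118336 ≡ 14
654^8 ≡ 14^2 = 196
654^16 ≡ 196^2 = 38416 ≡ 447
654^32 ≡ 447^2 = 199809 ≡ 251
654^64 ≡ 251^2 = 63001 ≡ 308
654^128 ≡ 308^2 = 94864 ≡ 383
217 = 128 + 64 + 16 + 8 + 1, so 654^217 ≡ 383·308·447·196·654 ≡ 658 (mod 883)
R · y^e mod p:
564^2 = 318096 ≡ 216
564^4 ≡ 216^2 = 46656 ≡ 740
564^8 ≡ 740^2 = 547600 ≡ 140
564^16 ≡ 140^2 = 19600 ≡ 174
564^32 ≡ 174^2 = 30276 ≡ 254
564^64 ≡ 254^2 = 64516 ≡ 57
564^128 ≡ 57^2 = 3249 ≡ 600
564^256 ≡ 600^2 = 360000 ≡ 619
564^512 ≡ 619^2 = 383161 ≡ 822
742 = 512 + 128 + 64 + 32 + 4 + 2, so 564^742 ≡ 822·600·57·254·740·216 ≡ 758 (mod 883)
150·758 = 113700 ≡ 676 (mod 883)
658 ≠ 676; the check fails.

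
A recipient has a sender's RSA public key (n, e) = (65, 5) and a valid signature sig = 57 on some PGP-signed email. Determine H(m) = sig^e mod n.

sig^2 ≡ 57^2 = 3249 ≡ 64
sig^4 ≡ 64^2 = 4096 ≡ 1
5 = 4 + 1, so sig^5 ≡ 1·57 ≡ 57 (mod 65)

57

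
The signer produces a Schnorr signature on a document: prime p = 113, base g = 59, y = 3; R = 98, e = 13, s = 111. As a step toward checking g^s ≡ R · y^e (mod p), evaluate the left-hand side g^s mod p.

23

59^111 mod 113 = 23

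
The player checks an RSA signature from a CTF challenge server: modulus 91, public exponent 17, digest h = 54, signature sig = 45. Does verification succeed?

passes

sig^17 mod 91 = 54
sig^17 mod 91 = 54 matches h.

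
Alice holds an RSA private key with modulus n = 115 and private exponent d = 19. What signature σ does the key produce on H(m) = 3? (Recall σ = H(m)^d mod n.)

52

(H(m))^2 ≡ 3^2 = 9
(H(m))^4 ≡ 9^2 = 81
(H(m))^8 ≡ 81^2 = 6561 ≡ 6
(H(m))^16 ≡ 6^2 = 36
19 = 16 + 2 + 1, so (H(m))^19 ≡ 36·9·3 ≡ 52 (mod 115)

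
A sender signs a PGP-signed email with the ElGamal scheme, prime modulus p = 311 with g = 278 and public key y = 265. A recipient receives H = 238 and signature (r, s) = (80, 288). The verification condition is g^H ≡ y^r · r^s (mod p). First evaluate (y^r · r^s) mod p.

265^2 = 70225 ≡ 250
265^4 ≡ 250^2 = 62500 ≡ 300
265^8 ≡ 300^2 = 90000 ≡ 121
265^16 ≡ 121^2 = 14641 ≡ 24
265^32 ≡ 24^2 = 576 ≡ 265
265^64 ≡ 265^2 = 70225 ≡ 250
80 = 64 + 16, so 265^80 ≡ 250·24 ≡ 91 (mod 311)
80^2 = 6400 ≡ 180
80^4 ≡ 180^2 = 32400 ≡ 56
80^8 ≡ 56^2 = 3136 ≡ 26
80^16 ≡ 26^2 = 676 ≡ 54
80^32 ≡ 54^2 = 2916 ≡ 117
80^64 ≡ 117^2 = 13689 ≡ 5
80^128 ≡ 5^2 = 25
80^256 ≡ 25^2 = 625 ≡ 3
288 = 256 + 32, so 80^288 ≡ 3·117 ≡ 40 (mod 311)
y^r · r^s ≡ 91·40 = 3640 ≡ 219 (mod 311)

219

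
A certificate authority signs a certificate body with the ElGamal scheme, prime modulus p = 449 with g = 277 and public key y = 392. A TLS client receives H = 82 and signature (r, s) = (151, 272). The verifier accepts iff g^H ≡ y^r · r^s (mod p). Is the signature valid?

valid

Left side g^H mod p:
Squares mod 449: 277^1≡277, 277^2≡399, 277^4≡255, 277^8≡369, 277^16≡114, 277^32≡424, 277^64≡176
82 = 64 + 16 + 2, so 277^82 ≡ 176·114·399 ≡ 315 (mod 449)
Right side y^r · r^s mod p:
Squares mod 449: 392^1≡392, 392^2≡106, 392^4≡11, 392^8≡121, 392^16≡273, 392^32≡444, 392^64≡25, 392^128≡176
151 = 128 + 16 + 4 + 2 + 1, so 392^151 ≡ 176·273·11·106·392 ≡ 399 (mod 449)
Squares mod 449: 151^1≡151, 151^2≡351, 151^4≡175, 151^8≡93, 151^16≡118, 151^32≡5, 151^64≡25, 151^128≡176, 151^256≡444
272 = 256 + 16, so 151^272 ≡ 444·118 ≡ 308 (mod 449)
399·308 = 122892 ≡ 315 (mod 449)
315 ≡ 315 (mod 449), so the signature is genuine.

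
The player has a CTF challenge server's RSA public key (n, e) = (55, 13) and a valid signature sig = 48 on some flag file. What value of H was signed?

sig^13 mod 55 = 53

53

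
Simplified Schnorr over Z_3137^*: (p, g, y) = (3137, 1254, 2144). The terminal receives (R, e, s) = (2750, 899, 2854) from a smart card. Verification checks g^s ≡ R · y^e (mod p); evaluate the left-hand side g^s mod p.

1627

1254^2 = 1572516 ≡ 879
1254^4 ≡ 879^2 = 772641 ≡ 939
1254^8 ≡ 939^2 = 881721 ≡ 224
1254^16 ≡ 224^2 = 50176 ≡ 3121
1254^32 ≡ 3121^2 = 9740641 ≡ 256
1254^64 ≡ 256^2 = 65536 ≡ 2796
1254^128 ≡ 2796^2 = 7817616 ≡ 212
1254^256 ≡ 212^2 = 44944 ≡ 1026
1254^512 ≡ 1026^2 = 1052676 ≡ 1781
1254^1024 ≡ 1781^2 = 3171961 ≡ 454
1254^2048 ≡ 454^2 = 206116 ≡ 2211
2854 = 2048 + 512 + 256 + 32 + 4 + 2, so 1254^2854 ≡ 2211·1781·1026·256·939·879 ≡ 1627 (mod 3137)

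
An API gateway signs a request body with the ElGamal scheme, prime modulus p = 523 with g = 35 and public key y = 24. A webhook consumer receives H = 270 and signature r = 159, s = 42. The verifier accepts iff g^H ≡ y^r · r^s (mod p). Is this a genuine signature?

Left side g^H mod p:
Squares mod 523: 35^1≡35, 35^2≡179, 35^4≡138, 35^8≡216, 35^16≡109, 35^32≡375, 35^64≡461, 35^128≡183, 35^256≡17
270 = 256 + 8 + 4 + 2, so 35^270 ≡ 17·216·138·179 ≡ 285 (mod 523)
Right side y^r · r^s mod p:
Squares mod 523: 24^1≡24, 24^2≡53, 24^4≡194, 24^8≡503, 24^16≡400, 24^32≡485, 24^64≡398, 24^128≡458
159 = 128 + 16 + 8 + 4 + 2 + 1, so 24^159 ≡ 458·400·503·194·53·24 ≡ 408 (mod 523)
Squares mod 523: 159^1≡159, 159^2≡177, 159^4≡472, 159^8≡509, 159^16≡196, 159^32≡237
42 = 32 + 8 + 2, so 159^42 ≡ 237·509·177 ≡ 43 (mod 523)
408·43 = 17544 ≡ 285 (mod 523)
285 ≡ 285 (mod 523), so the signature is genuine.

genuine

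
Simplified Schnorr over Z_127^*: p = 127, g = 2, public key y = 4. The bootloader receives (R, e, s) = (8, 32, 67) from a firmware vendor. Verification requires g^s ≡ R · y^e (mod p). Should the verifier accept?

g^s mod p:
Squares mod 127: 2^1≡2, 2^2≡4, 2^4≡16, 2^8≡2, 2^16≡4, 2^32≡16, 2^64≡2
67 = 64 + 2 + 1, so 2^67 ≡ 2·4·2 ≡ 16 (mod 127)
R · y^e mod p:
Squares mod 127: 4^1≡4, 4^2≡16, 4^4≡2, 4^8≡4, 4^16≡16, 4^32≡2
4^32 ≡ 2 (mod 127)
8·2 = 16 ≡ 16 (mod 127)
16 ≡ 16 (mod 127); signature holds.

accept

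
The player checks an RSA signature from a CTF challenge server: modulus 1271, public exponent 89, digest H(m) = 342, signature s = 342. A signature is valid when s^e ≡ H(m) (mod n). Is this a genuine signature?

genuine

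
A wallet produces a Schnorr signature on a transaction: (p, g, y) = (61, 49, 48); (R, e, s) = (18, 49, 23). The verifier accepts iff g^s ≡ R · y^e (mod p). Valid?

no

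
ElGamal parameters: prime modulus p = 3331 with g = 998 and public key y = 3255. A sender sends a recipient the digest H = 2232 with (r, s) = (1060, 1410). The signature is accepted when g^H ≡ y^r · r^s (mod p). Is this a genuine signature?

Left side g^H mod p:
998^2 = 996004 ≡ 35
998^4 ≡ 35^2 = 1225
998^8 ≡ 1225^2 = 1500625 ≡ 1675
998^16 ≡ 1675^2 = 2805625 ≡ 923
998^32 ≡ 923^2 = 851929 ≡ 2524
998^64 ≡ 2524^2 = 6370576 ≡ 1704
998^128 ≡ 1704^2 = 2903616 ≡ 2315
998^256 ≡ 2315^2 = 5359225 ≡ 2977
998^512 ≡ 2977^2 = 8862529 ≡ 2069
998^1024 ≡ 2069^2 = 4280761 ≡ 426
998^2048 ≡ 426^2 = 181476 ≡ 1602
2232 = 2048 + 128 + 32 + 16 + 8, so 998^2232 ≡ 1602·2315·2524·923·1675 ≡ 765 (mod 3331)
Right side y^r · r^s mod p:
3255^2 = 10595025 ≡ 2445
3255^4 ≡ 2445^2 = 5978025 ≡ 2211
3255^8 ≡ 2211^2 = 4888521 ≡ 1944
3255^16 ≡ 1944^2 = 3779136 ≡ 1782
3255^32 ≡ 1782^2 = 3175524 ≡ 1081
3255^64 ≡ 1081^2 = 1168561 ≡ 2711
3255^128 ≡ 2711^2 = 7349521 ≡ 1335
3255^256 ≡ 1335^2 = 1782225 ≡ 140
3255^512 ≡ 140^2 = 19600 ≡ 2945
3255^1024 ≡ 2945^2 = 8673025 ≡ 2432
1060 = 1024 + 32 + 4, so 3255^1060 ≡ 2432·1081·2211 ≡ 3051 (mod 3331)
1060^2 = 1123600 ≡ 1053
1060^4 ≡ 1053^2 = 1108809 ≡ 2917
1060^8 ≡ 2917^2 = 8508889 ≡ 1515
1060^16 ≡ 1515^2 = 2295225 ≡ 166
1060^32 ≡ 166^2 = 27556 ≡ 908
1060^64 ≡ 908^2 = 824464 ≡ 1707
1060^128 ≡ 1707^2 = 2913849 ≡ 2555
1060^256 ≡ 2555^2 = 6528025 ≡ 2596
1060^512 ≡ 2596^2 = 6739216 ≡ 603
1060^1024 ≡ 603^2 = 363609 ≡ 530
1410 = 1024 + 256 + 128 + 2, so 1060^1410 ≡ 530·2596·2555·1053 ≡ 364 (mod 3331)
3051·364 = 1110564 ≡ 1341 (mod 3331)
765 ≠ 1341, so verification fails.

forged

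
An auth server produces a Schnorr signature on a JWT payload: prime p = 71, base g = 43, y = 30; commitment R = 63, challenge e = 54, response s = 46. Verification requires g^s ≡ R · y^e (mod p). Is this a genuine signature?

forged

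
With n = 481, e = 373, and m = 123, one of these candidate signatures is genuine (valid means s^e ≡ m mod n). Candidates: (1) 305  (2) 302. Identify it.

1

Candidate 1: 305^2 = 93025 ≡ 192; 305^4 ≡ 192^2 = 36864 ≡ 308; 305^8 ≡ 308^2 = 94864 ≡ 107; 305^16 ≡ 107^2 = 11449 ≡ 386; 305^32 ≡ 386^2 = 148996 ≡ 367; 305^64 ≡ 367^2 = 134689 ≡ 9; 305^128 ≡ 9^2 = 81; 305^256 ≡ 81^2 = 6561 ≡ 308; 373 = 256 + 64 + 32 + 16 + 4 + 1, so 305^373 ≡ 308·9·367·386·308·305 ≡ 123 (mod 481)
  → matches m = 123
Candidate 2: 302^2 = 91204 ≡ 295; 302^4 ≡ 295^2 = 87025 ≡ 445; 302^8 ≡ 445^2 = 198025 ≡ 334; 302^16 ≡ 334^2 = 111556 ≡ 445; 302^32 ≡ 445^2 = 198025 ≡ 334; 302^64 ≡ 334^2 = 111556 ≡ 445; 302^128 ≡ 445^2 = 198025 ≡ 334; 302^256 ≡ 334^2 = 111556 ≡ 445; 373 = 256 + 64 + 32 + 16 + 4 + 1, so 302^373 ≡ 445·445·334·445·445·302 ≡ 302 (mod 481)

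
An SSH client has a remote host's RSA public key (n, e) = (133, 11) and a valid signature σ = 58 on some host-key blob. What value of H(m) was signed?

39

σ^2 ≡ 58^2 = 3364 ≡ 39
σ^4 ≡ 39^2 = 1521 ≡ 58
σ^8 ≡ 58^2 = 3364 ≡ 39
11 = 8 + 2 + 1, so σ^11 ≡ 39·39·58 ≡ 39 (mod 133)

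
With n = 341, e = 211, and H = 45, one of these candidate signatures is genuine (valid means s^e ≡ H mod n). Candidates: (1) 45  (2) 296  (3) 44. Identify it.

1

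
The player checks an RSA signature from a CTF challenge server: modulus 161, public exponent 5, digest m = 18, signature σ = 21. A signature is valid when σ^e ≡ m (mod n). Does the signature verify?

does not verify

σ^2 ≡ 21^2 = 441 ≡ 119
σ^4 ≡ 119^2 = 14161 ≡ 154
5 = 4 + 1, so σ^5 ≡ 154·21 ≡ 14 (mod 161)
The recovered value 14 does not match the digest 18.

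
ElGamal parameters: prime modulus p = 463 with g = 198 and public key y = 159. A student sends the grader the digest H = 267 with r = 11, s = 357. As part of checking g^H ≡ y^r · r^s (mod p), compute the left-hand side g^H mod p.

139

Squares mod 463: 198^1≡198, 198^2≡312, 198^4≡114, 198^8≡32, 198^16≡98, 198^32≡344, 198^64≡271, 198^128≡287, 198^256≡418
267 = 256 + 8 + 2 + 1, so 198^267 ≡ 418·32·312·198 ≡ 139 (mod 463)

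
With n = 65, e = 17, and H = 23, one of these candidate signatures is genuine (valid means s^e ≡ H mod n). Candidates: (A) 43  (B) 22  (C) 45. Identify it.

A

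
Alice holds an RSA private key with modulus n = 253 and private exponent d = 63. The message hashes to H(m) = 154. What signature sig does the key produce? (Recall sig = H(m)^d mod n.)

242

(H(m))^63 mod 253 = 242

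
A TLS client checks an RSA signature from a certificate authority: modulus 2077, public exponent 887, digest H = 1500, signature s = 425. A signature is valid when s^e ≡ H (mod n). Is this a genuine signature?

s^887 mod 2077 = 1500
Since 1500 equals the digest 1500, verification succeeds.

genuine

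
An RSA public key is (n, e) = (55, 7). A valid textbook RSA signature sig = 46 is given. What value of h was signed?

sig^2 ≡ 46^2 = 2116 ≡ 26
sig^4 ≡ 26^2 = 676 ≡ 16
7 = 4 + 2 + 1, so sig^7 ≡ 16·26·46 ≡ 51 (mod 55)

51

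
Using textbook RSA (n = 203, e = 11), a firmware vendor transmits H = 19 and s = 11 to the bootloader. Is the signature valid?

invalid

s^2 ≡ 11^2 = 121
s^4 ≡ 121^2 = 14641 ≡ 25
s^8 ≡ 25^2 = 625 ≡ 16
11 = 8 + 2 + 1, so s^11 ≡ 16·121·11 ≡ 184 (mod 203)
184 ≠ 19, so verification fails.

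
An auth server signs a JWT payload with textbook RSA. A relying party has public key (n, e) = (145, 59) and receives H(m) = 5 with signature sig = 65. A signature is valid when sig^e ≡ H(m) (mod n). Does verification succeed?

fails

Squares mod 145: sig^1≡65, sig^2≡20, sig^4≡110, sig^8≡65, sig^16≡20, sig^32≡110
59 = 32 + 16 + 8 + 2 + 1, so sig^59 ≡ 110·20·65·20·65 ≡ 140 (mod 145)
The recovered value 140 does not match the digest 5.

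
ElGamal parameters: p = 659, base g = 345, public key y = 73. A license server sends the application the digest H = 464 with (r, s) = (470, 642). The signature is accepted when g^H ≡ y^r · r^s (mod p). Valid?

no

Left side g^H mod p:
345^2 = 119025 ≡ 405
345^4 ≡ 405^2 = 164025 ≡ 593
345^8 ≡ 593^2 = 351649 ≡ 402
345^16 ≡ 402^2 = 161604 ≡ 149
345^32 ≡ 149^2 = 22201 ≡ 454
345^64 ≡ 454^2 = 206116 ≡ 508
345^128 ≡ 508^2 = 258064 ≡ 395
345^256 ≡ 395^2 = 156025 ≡ 501
464 = 256 + 128 + 64 + 16, so 345^464 ≡ 501·395·508·149 ≡ 317 (mod 659)
Right side y^r · r^s mod p:
73^2 = 5329 ≡ 57
73^4 ≡ 57^2 = 3249 ≡ 613
73^8 ≡ 613^2 = 375769 ≡ 139
73^16 ≡ 139^2 = 19321 ≡ 210
73^32 ≡ 210^2 = 44100 ≡ 606
73^64 ≡ 606^2 = 367236 ≡ 173
73^128 ≡ 173^2 = 29929 ≡ 274
73^256 ≡ 274^2 = 75076 ≡ 609
470 = 256 + 128 + 64 + 16 + 4 + 2, so 73^470 ≡ 609·274·173·210·613·57 ≡ 1 (mod 659)
470^2 = 220900 ≡ 135
470^4 ≡ 135^2 = 18225 ≡ 432
470^8 ≡ 432^2 = 186624 ≡ 127
470^16 ≡ 127^2 = 16129 ≡ 313
470^32 ≡ 313^2 = 97969 ≡ 437
470^64 ≡ 437^2 = 190969 ≡ 518
470^128 ≡ 518^2 = 268324 ≡ 111
470^256 ≡ 111^2 = 12321 ≡ 459
470^512 ≡ 459^2 = 210681 ≡ 460
642 = 512 + 128 + 2, so 470^642 ≡ 460·111·135 ≡ 619 (mod 659)
1·619 = 619 ≡ 619 (mod 659)
317 ≠ 619, so verification fails.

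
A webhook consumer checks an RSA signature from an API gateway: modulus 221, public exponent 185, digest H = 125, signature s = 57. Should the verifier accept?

reject

Squares mod 221: s^1≡57, s^2≡155, s^4≡157, s^8≡118, s^16≡1, s^32≡1, s^64≡1, s^128≡1
185 = 128 + 32 + 16 + 8 + 1, so s^185 ≡ 1·1·1·118·57 ≡ 96 (mod 221)
96 ≠ 125, so verification fails.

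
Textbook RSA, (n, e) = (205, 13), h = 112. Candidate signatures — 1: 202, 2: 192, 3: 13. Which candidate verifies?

2

Candidate 1: Squares mod 205: 202^1≡202, 202^2≡9, 202^4≡81, 202^8≡1; 13 = 8 + 4 + 1, so 202^13 ≡ 1·81·202 ≡ 167 (mod 205)
Candidate 2: Squares mod 205: 192^1≡192, 192^2≡169, 192^4≡66, 192^8≡51; 13 = 8 + 4 + 1, so 192^13 ≡ 51·66·192 ≡ 112 (mod 205)
  → matches h = 112
Candidate 3: Squares mod 205: 13^1≡13, 13^2≡169, 13^4≡66, 13^8≡51; 13 = 8 + 4 + 1, so 13^13 ≡ 51·66·13 ≡ 93 (mod 205)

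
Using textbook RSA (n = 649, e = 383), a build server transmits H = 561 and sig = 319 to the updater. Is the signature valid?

valid

sig^2 ≡ 319^2 = 101761 ≡ 517
sig^4 ≡ 517^2 = 267289 ≡ 550
sig^8 ≡ 550^2 = 302500 ≡ 66
sig^16 ≡ 66^2 = 4356 ≡ 462
sig^32 ≡ 462^2 = 213444 ≡ 572
sig^64 ≡ 572^2 = 327184 ≡ 88
sig^128 ≡ 88^2 = 7744 ≡ 605
sig^256 ≡ 605^2 = 366025 ≡ 638
383 = 256 + 64 + 32 + 16 + 8 + 4 + 2 + 1, so sig^383 ≡ 638·88·572·462·66·550·517·319 ≡ 561 (mod 649)
Since 561 equals the digest 561, verification succeeds.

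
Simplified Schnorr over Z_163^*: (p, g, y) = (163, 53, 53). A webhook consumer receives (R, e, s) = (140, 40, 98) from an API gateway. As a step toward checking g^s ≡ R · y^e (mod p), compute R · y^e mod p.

Squares mod 163: 53^1≡53, 53^2≡38, 53^4≡140, 53^8≡40, 53^16≡133, 53^32≡85
40 = 32 + 8, so 53^40 ≡ 85·40 ≡ 140 (mod 163)
R · y^e ≡ 140·140 = 19600 ≡ 40 (mod 163)

40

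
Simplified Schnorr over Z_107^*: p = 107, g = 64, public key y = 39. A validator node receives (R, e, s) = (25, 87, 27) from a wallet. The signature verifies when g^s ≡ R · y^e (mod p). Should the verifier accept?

g^s mod p:
64^2 = 4096 ≡ 30
64^4 ≡ 30^2 = 900 ≡ 44
64^8 ≡ 44^2 = 1936 ≡ 10
64^16 ≡ 10^2 = 100
27 = 16 + 8 + 2 + 1, so 64^27 ≡ 100·10·30·64 ≡ 99 (mod 107)
R · y^e mod p:
39^2 = 1521 ≡ 23
39^4 ≡ 23^2 = 529 ≡ 101
39^8 ≡ 101^2 = 10201 ≡ 36
39^16 ≡ 36^2 = 1296 ≡ 12
39^32 ≡ 12^2 = 144 ≡ 37
39^64 ≡ 37^2 = 1369 ≡ 85
87 = 64 + 16 + 4 + 2 + 1, so 39^87 ≡ 85·12·101·23·39 ≡ 102 (mod 107)
25·102 = 2550 ≡ 89 (mod 107)
99 ≠ 89; the check fails.

reject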